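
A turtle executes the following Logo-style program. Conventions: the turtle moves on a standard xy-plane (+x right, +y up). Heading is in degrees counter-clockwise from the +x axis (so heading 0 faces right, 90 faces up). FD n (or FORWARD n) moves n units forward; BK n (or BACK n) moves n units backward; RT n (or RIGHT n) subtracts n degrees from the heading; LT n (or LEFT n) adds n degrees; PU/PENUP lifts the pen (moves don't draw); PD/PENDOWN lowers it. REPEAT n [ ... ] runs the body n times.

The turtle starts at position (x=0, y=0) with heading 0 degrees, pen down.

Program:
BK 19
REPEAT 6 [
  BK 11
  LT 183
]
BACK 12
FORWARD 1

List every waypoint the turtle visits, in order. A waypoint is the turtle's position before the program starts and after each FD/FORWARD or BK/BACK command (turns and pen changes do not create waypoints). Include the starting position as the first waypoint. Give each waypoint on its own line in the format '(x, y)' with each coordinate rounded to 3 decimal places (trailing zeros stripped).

Answer: (0, 0)
(-19, 0)
(-30, 0)
(-19.015, 0.576)
(-29.955, -0.574)
(-19.09, 1.147)
(-29.85, -1.14)
(-19.225, 1.707)
(-30.637, -2.002)
(-29.686, -1.693)

Derivation:
Executing turtle program step by step:
Start: pos=(0,0), heading=0, pen down
BK 19: (0,0) -> (-19,0) [heading=0, draw]
REPEAT 6 [
  -- iteration 1/6 --
  BK 11: (-19,0) -> (-30,0) [heading=0, draw]
  LT 183: heading 0 -> 183
  -- iteration 2/6 --
  BK 11: (-30,0) -> (-19.015,0.576) [heading=183, draw]
  LT 183: heading 183 -> 6
  -- iteration 3/6 --
  BK 11: (-19.015,0.576) -> (-29.955,-0.574) [heading=6, draw]
  LT 183: heading 6 -> 189
  -- iteration 4/6 --
  BK 11: (-29.955,-0.574) -> (-19.09,1.147) [heading=189, draw]
  LT 183: heading 189 -> 12
  -- iteration 5/6 --
  BK 11: (-19.09,1.147) -> (-29.85,-1.14) [heading=12, draw]
  LT 183: heading 12 -> 195
  -- iteration 6/6 --
  BK 11: (-29.85,-1.14) -> (-19.225,1.707) [heading=195, draw]
  LT 183: heading 195 -> 18
]
BK 12: (-19.225,1.707) -> (-30.637,-2.002) [heading=18, draw]
FD 1: (-30.637,-2.002) -> (-29.686,-1.693) [heading=18, draw]
Final: pos=(-29.686,-1.693), heading=18, 9 segment(s) drawn
Waypoints (10 total):
(0, 0)
(-19, 0)
(-30, 0)
(-19.015, 0.576)
(-29.955, -0.574)
(-19.09, 1.147)
(-29.85, -1.14)
(-19.225, 1.707)
(-30.637, -2.002)
(-29.686, -1.693)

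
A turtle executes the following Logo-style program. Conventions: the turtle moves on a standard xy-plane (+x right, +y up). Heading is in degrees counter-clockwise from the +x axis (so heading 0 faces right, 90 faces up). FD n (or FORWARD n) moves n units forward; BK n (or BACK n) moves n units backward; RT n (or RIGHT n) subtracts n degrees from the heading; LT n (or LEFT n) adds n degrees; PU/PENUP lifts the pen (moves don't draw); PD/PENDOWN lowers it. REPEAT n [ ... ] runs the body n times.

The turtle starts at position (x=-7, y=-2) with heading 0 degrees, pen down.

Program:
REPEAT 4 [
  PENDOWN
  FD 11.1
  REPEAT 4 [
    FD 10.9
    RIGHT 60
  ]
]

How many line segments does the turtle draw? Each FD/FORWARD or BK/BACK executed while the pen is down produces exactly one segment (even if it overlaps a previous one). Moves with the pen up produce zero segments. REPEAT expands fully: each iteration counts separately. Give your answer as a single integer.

Executing turtle program step by step:
Start: pos=(-7,-2), heading=0, pen down
REPEAT 4 [
  -- iteration 1/4 --
  PD: pen down
  FD 11.1: (-7,-2) -> (4.1,-2) [heading=0, draw]
  REPEAT 4 [
    -- iteration 1/4 --
    FD 10.9: (4.1,-2) -> (15,-2) [heading=0, draw]
    RT 60: heading 0 -> 300
    -- iteration 2/4 --
    FD 10.9: (15,-2) -> (20.45,-11.44) [heading=300, draw]
    RT 60: heading 300 -> 240
    -- iteration 3/4 --
    FD 10.9: (20.45,-11.44) -> (15,-20.879) [heading=240, draw]
    RT 60: heading 240 -> 180
    -- iteration 4/4 --
    FD 10.9: (15,-20.879) -> (4.1,-20.879) [heading=180, draw]
    RT 60: heading 180 -> 120
  ]
  -- iteration 2/4 --
  PD: pen down
  FD 11.1: (4.1,-20.879) -> (-1.45,-11.266) [heading=120, draw]
  REPEAT 4 [
    -- iteration 1/4 --
    FD 10.9: (-1.45,-11.266) -> (-6.9,-1.827) [heading=120, draw]
    RT 60: heading 120 -> 60
    -- iteration 2/4 --
    FD 10.9: (-6.9,-1.827) -> (-1.45,7.613) [heading=60, draw]
    RT 60: heading 60 -> 0
    -- iteration 3/4 --
    FD 10.9: (-1.45,7.613) -> (9.45,7.613) [heading=0, draw]
    RT 60: heading 0 -> 300
    -- iteration 4/4 --
    FD 10.9: (9.45,7.613) -> (14.9,-1.827) [heading=300, draw]
    RT 60: heading 300 -> 240
  ]
  -- iteration 3/4 --
  PD: pen down
  FD 11.1: (14.9,-1.827) -> (9.35,-11.44) [heading=240, draw]
  REPEAT 4 [
    -- iteration 1/4 --
    FD 10.9: (9.35,-11.44) -> (3.9,-20.879) [heading=240, draw]
    RT 60: heading 240 -> 180
    -- iteration 2/4 --
    FD 10.9: (3.9,-20.879) -> (-7,-20.879) [heading=180, draw]
    RT 60: heading 180 -> 120
    -- iteration 3/4 --
    FD 10.9: (-7,-20.879) -> (-12.45,-11.44) [heading=120, draw]
    RT 60: heading 120 -> 60
    -- iteration 4/4 --
    FD 10.9: (-12.45,-11.44) -> (-7,-2) [heading=60, draw]
    RT 60: heading 60 -> 0
  ]
  -- iteration 4/4 --
  PD: pen down
  FD 11.1: (-7,-2) -> (4.1,-2) [heading=0, draw]
  REPEAT 4 [
    -- iteration 1/4 --
    FD 10.9: (4.1,-2) -> (15,-2) [heading=0, draw]
    RT 60: heading 0 -> 300
    -- iteration 2/4 --
    FD 10.9: (15,-2) -> (20.45,-11.44) [heading=300, draw]
    RT 60: heading 300 -> 240
    -- iteration 3/4 --
    FD 10.9: (20.45,-11.44) -> (15,-20.879) [heading=240, draw]
    RT 60: heading 240 -> 180
    -- iteration 4/4 --
    FD 10.9: (15,-20.879) -> (4.1,-20.879) [heading=180, draw]
    RT 60: heading 180 -> 120
  ]
]
Final: pos=(4.1,-20.879), heading=120, 20 segment(s) drawn
Segments drawn: 20

Answer: 20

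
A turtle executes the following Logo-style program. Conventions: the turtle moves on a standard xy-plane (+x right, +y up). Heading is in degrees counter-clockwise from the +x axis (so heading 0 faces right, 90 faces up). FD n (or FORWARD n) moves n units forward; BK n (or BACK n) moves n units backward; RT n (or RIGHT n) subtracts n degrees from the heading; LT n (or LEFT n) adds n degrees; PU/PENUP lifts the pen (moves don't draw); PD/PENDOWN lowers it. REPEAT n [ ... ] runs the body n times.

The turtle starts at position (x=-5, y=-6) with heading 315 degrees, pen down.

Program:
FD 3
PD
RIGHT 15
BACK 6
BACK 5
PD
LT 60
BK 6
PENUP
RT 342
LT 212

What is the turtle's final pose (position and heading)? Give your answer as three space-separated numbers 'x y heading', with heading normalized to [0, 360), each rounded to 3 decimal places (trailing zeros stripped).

Answer: -14.379 1.405 230

Derivation:
Executing turtle program step by step:
Start: pos=(-5,-6), heading=315, pen down
FD 3: (-5,-6) -> (-2.879,-8.121) [heading=315, draw]
PD: pen down
RT 15: heading 315 -> 300
BK 6: (-2.879,-8.121) -> (-5.879,-2.925) [heading=300, draw]
BK 5: (-5.879,-2.925) -> (-8.379,1.405) [heading=300, draw]
PD: pen down
LT 60: heading 300 -> 0
BK 6: (-8.379,1.405) -> (-14.379,1.405) [heading=0, draw]
PU: pen up
RT 342: heading 0 -> 18
LT 212: heading 18 -> 230
Final: pos=(-14.379,1.405), heading=230, 4 segment(s) drawn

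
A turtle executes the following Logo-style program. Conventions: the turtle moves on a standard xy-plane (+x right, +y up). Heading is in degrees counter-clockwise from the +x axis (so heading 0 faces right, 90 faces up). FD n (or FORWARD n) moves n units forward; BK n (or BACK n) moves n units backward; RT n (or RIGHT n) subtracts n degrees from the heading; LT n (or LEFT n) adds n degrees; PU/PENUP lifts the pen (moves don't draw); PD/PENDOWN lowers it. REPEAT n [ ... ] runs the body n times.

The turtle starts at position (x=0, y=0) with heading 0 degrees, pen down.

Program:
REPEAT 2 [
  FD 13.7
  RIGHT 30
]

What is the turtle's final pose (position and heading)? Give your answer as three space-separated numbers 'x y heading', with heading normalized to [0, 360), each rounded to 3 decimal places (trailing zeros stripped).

Answer: 25.565 -6.85 300

Derivation:
Executing turtle program step by step:
Start: pos=(0,0), heading=0, pen down
REPEAT 2 [
  -- iteration 1/2 --
  FD 13.7: (0,0) -> (13.7,0) [heading=0, draw]
  RT 30: heading 0 -> 330
  -- iteration 2/2 --
  FD 13.7: (13.7,0) -> (25.565,-6.85) [heading=330, draw]
  RT 30: heading 330 -> 300
]
Final: pos=(25.565,-6.85), heading=300, 2 segment(s) drawn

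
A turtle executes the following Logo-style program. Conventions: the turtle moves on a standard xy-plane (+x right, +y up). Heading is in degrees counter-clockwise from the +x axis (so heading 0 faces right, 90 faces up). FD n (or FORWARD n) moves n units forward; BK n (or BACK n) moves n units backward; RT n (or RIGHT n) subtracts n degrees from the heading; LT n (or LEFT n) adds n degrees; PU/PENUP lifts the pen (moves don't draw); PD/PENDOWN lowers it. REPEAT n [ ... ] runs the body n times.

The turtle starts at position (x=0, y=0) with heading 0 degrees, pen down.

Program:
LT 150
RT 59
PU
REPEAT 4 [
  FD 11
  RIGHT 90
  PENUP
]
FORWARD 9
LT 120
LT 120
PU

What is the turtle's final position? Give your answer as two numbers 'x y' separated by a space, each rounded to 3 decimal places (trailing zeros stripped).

Executing turtle program step by step:
Start: pos=(0,0), heading=0, pen down
LT 150: heading 0 -> 150
RT 59: heading 150 -> 91
PU: pen up
REPEAT 4 [
  -- iteration 1/4 --
  FD 11: (0,0) -> (-0.192,10.998) [heading=91, move]
  RT 90: heading 91 -> 1
  PU: pen up
  -- iteration 2/4 --
  FD 11: (-0.192,10.998) -> (10.806,11.19) [heading=1, move]
  RT 90: heading 1 -> 271
  PU: pen up
  -- iteration 3/4 --
  FD 11: (10.806,11.19) -> (10.998,0.192) [heading=271, move]
  RT 90: heading 271 -> 181
  PU: pen up
  -- iteration 4/4 --
  FD 11: (10.998,0.192) -> (0,0) [heading=181, move]
  RT 90: heading 181 -> 91
  PU: pen up
]
FD 9: (0,0) -> (-0.157,8.999) [heading=91, move]
LT 120: heading 91 -> 211
LT 120: heading 211 -> 331
PU: pen up
Final: pos=(-0.157,8.999), heading=331, 0 segment(s) drawn

Answer: -0.157 8.999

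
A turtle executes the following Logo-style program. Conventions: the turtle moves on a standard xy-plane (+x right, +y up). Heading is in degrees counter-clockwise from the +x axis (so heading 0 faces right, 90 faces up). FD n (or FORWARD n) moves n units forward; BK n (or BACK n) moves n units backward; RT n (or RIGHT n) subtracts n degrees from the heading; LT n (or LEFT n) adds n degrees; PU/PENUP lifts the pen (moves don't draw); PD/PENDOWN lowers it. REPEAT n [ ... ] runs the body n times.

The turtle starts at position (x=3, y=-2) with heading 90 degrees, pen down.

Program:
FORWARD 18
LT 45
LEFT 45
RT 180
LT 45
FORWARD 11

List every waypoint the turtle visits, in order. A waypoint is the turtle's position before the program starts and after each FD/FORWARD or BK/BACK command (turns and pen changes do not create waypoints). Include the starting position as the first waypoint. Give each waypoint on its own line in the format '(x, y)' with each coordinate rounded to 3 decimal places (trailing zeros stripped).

Executing turtle program step by step:
Start: pos=(3,-2), heading=90, pen down
FD 18: (3,-2) -> (3,16) [heading=90, draw]
LT 45: heading 90 -> 135
LT 45: heading 135 -> 180
RT 180: heading 180 -> 0
LT 45: heading 0 -> 45
FD 11: (3,16) -> (10.778,23.778) [heading=45, draw]
Final: pos=(10.778,23.778), heading=45, 2 segment(s) drawn
Waypoints (3 total):
(3, -2)
(3, 16)
(10.778, 23.778)

Answer: (3, -2)
(3, 16)
(10.778, 23.778)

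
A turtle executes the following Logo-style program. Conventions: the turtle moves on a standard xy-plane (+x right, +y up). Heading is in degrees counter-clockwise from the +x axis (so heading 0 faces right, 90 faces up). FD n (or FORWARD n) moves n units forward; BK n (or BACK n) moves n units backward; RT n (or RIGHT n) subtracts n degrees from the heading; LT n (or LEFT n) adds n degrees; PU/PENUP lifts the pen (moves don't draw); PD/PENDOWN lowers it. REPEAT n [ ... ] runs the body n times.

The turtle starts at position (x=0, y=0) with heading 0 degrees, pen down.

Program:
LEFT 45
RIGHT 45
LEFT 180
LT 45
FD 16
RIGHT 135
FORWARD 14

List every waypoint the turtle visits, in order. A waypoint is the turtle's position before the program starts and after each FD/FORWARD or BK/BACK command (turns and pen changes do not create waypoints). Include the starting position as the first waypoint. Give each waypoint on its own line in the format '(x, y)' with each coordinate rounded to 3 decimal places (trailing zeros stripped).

Executing turtle program step by step:
Start: pos=(0,0), heading=0, pen down
LT 45: heading 0 -> 45
RT 45: heading 45 -> 0
LT 180: heading 0 -> 180
LT 45: heading 180 -> 225
FD 16: (0,0) -> (-11.314,-11.314) [heading=225, draw]
RT 135: heading 225 -> 90
FD 14: (-11.314,-11.314) -> (-11.314,2.686) [heading=90, draw]
Final: pos=(-11.314,2.686), heading=90, 2 segment(s) drawn
Waypoints (3 total):
(0, 0)
(-11.314, -11.314)
(-11.314, 2.686)

Answer: (0, 0)
(-11.314, -11.314)
(-11.314, 2.686)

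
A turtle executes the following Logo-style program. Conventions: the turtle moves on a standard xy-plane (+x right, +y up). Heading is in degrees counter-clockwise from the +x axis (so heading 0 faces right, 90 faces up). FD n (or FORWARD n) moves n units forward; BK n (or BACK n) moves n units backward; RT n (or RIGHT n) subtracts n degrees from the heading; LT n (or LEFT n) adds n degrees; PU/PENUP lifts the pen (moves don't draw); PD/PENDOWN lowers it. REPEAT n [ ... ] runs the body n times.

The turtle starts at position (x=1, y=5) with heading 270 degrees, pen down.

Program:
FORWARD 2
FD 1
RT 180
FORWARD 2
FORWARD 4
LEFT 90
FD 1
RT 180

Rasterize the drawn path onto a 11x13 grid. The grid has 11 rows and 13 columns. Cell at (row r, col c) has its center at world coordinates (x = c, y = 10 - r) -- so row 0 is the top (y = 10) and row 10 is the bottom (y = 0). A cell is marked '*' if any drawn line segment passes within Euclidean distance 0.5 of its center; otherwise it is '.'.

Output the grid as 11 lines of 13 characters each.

Segment 0: (1,5) -> (1,3)
Segment 1: (1,3) -> (1,2)
Segment 2: (1,2) -> (1,4)
Segment 3: (1,4) -> (1,8)
Segment 4: (1,8) -> (-0,8)

Answer: .............
.............
**...........
.*...........
.*...........
.*...........
.*...........
.*...........
.*...........
.............
.............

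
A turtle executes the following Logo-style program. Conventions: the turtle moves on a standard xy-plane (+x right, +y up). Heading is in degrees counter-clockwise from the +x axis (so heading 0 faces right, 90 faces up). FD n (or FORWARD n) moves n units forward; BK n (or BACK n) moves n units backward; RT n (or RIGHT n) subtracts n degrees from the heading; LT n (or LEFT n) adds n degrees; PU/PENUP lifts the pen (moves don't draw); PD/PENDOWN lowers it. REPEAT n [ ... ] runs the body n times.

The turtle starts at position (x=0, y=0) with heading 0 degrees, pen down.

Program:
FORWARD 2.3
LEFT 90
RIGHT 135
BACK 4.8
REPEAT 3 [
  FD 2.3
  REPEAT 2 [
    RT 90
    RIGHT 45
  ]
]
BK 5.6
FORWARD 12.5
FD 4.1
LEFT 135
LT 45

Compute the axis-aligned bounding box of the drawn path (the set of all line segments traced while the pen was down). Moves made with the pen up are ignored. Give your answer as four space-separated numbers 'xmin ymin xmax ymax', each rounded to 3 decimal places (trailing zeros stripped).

Answer: -7.246 -2.758 4.492 8.98

Derivation:
Executing turtle program step by step:
Start: pos=(0,0), heading=0, pen down
FD 2.3: (0,0) -> (2.3,0) [heading=0, draw]
LT 90: heading 0 -> 90
RT 135: heading 90 -> 315
BK 4.8: (2.3,0) -> (-1.094,3.394) [heading=315, draw]
REPEAT 3 [
  -- iteration 1/3 --
  FD 2.3: (-1.094,3.394) -> (0.532,1.768) [heading=315, draw]
  REPEAT 2 [
    -- iteration 1/2 --
    RT 90: heading 315 -> 225
    RT 45: heading 225 -> 180
    -- iteration 2/2 --
    RT 90: heading 180 -> 90
    RT 45: heading 90 -> 45
  ]
  -- iteration 2/3 --
  FD 2.3: (0.532,1.768) -> (2.159,3.394) [heading=45, draw]
  REPEAT 2 [
    -- iteration 1/2 --
    RT 90: heading 45 -> 315
    RT 45: heading 315 -> 270
    -- iteration 2/2 --
    RT 90: heading 270 -> 180
    RT 45: heading 180 -> 135
  ]
  -- iteration 3/3 --
  FD 2.3: (2.159,3.394) -> (0.532,5.02) [heading=135, draw]
  REPEAT 2 [
    -- iteration 1/2 --
    RT 90: heading 135 -> 45
    RT 45: heading 45 -> 0
    -- iteration 2/2 --
    RT 90: heading 0 -> 270
    RT 45: heading 270 -> 225
  ]
]
BK 5.6: (0.532,5.02) -> (4.492,8.98) [heading=225, draw]
FD 12.5: (4.492,8.98) -> (-4.347,0.141) [heading=225, draw]
FD 4.1: (-4.347,0.141) -> (-7.246,-2.758) [heading=225, draw]
LT 135: heading 225 -> 0
LT 45: heading 0 -> 45
Final: pos=(-7.246,-2.758), heading=45, 8 segment(s) drawn

Segment endpoints: x in {-7.246, -4.347, -1.094, 0, 0.532, 0.532, 2.159, 2.3, 4.492}, y in {-2.758, 0, 0.141, 1.768, 3.394, 3.394, 5.02, 8.98}
xmin=-7.246, ymin=-2.758, xmax=4.492, ymax=8.98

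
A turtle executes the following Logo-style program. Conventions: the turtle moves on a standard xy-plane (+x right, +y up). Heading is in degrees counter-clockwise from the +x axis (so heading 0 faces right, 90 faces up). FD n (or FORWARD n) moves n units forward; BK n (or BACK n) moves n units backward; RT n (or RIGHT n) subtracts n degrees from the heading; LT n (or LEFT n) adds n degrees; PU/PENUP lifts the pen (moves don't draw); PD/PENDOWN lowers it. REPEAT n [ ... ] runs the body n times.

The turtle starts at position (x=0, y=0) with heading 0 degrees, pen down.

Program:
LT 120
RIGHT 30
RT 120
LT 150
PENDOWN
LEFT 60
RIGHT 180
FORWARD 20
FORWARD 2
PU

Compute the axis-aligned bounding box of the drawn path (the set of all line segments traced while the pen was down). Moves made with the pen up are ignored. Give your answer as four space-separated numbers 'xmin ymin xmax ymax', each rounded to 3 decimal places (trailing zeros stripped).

Executing turtle program step by step:
Start: pos=(0,0), heading=0, pen down
LT 120: heading 0 -> 120
RT 30: heading 120 -> 90
RT 120: heading 90 -> 330
LT 150: heading 330 -> 120
PD: pen down
LT 60: heading 120 -> 180
RT 180: heading 180 -> 0
FD 20: (0,0) -> (20,0) [heading=0, draw]
FD 2: (20,0) -> (22,0) [heading=0, draw]
PU: pen up
Final: pos=(22,0), heading=0, 2 segment(s) drawn

Segment endpoints: x in {0, 20, 22}, y in {0}
xmin=0, ymin=0, xmax=22, ymax=0

Answer: 0 0 22 0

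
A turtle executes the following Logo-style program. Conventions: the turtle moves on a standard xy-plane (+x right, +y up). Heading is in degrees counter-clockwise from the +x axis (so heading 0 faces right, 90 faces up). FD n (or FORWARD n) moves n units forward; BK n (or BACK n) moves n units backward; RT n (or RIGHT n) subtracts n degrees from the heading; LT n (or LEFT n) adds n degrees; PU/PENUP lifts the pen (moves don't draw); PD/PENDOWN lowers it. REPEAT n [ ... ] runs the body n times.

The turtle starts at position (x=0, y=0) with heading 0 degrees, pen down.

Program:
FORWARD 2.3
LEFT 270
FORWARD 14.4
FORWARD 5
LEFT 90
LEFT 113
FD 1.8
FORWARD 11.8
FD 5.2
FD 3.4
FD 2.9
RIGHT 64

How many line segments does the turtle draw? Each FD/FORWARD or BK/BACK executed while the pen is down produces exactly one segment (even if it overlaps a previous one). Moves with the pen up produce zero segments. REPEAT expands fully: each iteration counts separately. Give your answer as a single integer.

Answer: 8

Derivation:
Executing turtle program step by step:
Start: pos=(0,0), heading=0, pen down
FD 2.3: (0,0) -> (2.3,0) [heading=0, draw]
LT 270: heading 0 -> 270
FD 14.4: (2.3,0) -> (2.3,-14.4) [heading=270, draw]
FD 5: (2.3,-14.4) -> (2.3,-19.4) [heading=270, draw]
LT 90: heading 270 -> 0
LT 113: heading 0 -> 113
FD 1.8: (2.3,-19.4) -> (1.597,-17.743) [heading=113, draw]
FD 11.8: (1.597,-17.743) -> (-3.014,-6.881) [heading=113, draw]
FD 5.2: (-3.014,-6.881) -> (-5.046,-2.095) [heading=113, draw]
FD 3.4: (-5.046,-2.095) -> (-6.374,1.035) [heading=113, draw]
FD 2.9: (-6.374,1.035) -> (-7.507,3.705) [heading=113, draw]
RT 64: heading 113 -> 49
Final: pos=(-7.507,3.705), heading=49, 8 segment(s) drawn
Segments drawn: 8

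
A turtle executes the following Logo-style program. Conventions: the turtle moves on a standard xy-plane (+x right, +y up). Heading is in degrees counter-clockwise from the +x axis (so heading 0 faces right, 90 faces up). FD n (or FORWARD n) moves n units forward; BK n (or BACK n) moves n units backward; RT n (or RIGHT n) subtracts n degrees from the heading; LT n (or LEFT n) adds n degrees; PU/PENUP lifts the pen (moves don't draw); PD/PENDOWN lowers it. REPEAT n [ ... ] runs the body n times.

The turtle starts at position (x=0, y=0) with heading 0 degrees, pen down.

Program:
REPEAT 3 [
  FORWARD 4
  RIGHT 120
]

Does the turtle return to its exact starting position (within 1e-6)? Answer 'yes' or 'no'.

Answer: yes

Derivation:
Executing turtle program step by step:
Start: pos=(0,0), heading=0, pen down
REPEAT 3 [
  -- iteration 1/3 --
  FD 4: (0,0) -> (4,0) [heading=0, draw]
  RT 120: heading 0 -> 240
  -- iteration 2/3 --
  FD 4: (4,0) -> (2,-3.464) [heading=240, draw]
  RT 120: heading 240 -> 120
  -- iteration 3/3 --
  FD 4: (2,-3.464) -> (0,0) [heading=120, draw]
  RT 120: heading 120 -> 0
]
Final: pos=(0,0), heading=0, 3 segment(s) drawn

Start position: (0, 0)
Final position: (0, 0)
Distance = 0; < 1e-6 -> CLOSED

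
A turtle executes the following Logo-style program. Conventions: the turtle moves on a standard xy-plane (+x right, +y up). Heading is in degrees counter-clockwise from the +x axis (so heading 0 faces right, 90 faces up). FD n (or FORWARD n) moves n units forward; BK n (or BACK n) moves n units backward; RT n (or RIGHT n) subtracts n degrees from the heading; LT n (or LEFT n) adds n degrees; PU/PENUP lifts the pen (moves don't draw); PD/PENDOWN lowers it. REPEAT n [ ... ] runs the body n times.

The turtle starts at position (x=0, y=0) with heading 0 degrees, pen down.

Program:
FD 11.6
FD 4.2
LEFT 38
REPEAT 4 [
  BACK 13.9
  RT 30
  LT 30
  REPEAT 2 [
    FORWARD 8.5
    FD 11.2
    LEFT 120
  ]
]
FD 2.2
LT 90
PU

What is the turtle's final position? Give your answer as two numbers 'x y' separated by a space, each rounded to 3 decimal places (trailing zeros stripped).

Executing turtle program step by step:
Start: pos=(0,0), heading=0, pen down
FD 11.6: (0,0) -> (11.6,0) [heading=0, draw]
FD 4.2: (11.6,0) -> (15.8,0) [heading=0, draw]
LT 38: heading 0 -> 38
REPEAT 4 [
  -- iteration 1/4 --
  BK 13.9: (15.8,0) -> (4.847,-8.558) [heading=38, draw]
  RT 30: heading 38 -> 8
  LT 30: heading 8 -> 38
  REPEAT 2 [
    -- iteration 1/2 --
    FD 8.5: (4.847,-8.558) -> (11.545,-3.325) [heading=38, draw]
    FD 11.2: (11.545,-3.325) -> (20.37,3.571) [heading=38, draw]
    LT 120: heading 38 -> 158
    -- iteration 2/2 --
    FD 8.5: (20.37,3.571) -> (12.489,6.755) [heading=158, draw]
    FD 11.2: (12.489,6.755) -> (2.105,10.951) [heading=158, draw]
    LT 120: heading 158 -> 278
  ]
  -- iteration 2/4 --
  BK 13.9: (2.105,10.951) -> (0.17,24.715) [heading=278, draw]
  RT 30: heading 278 -> 248
  LT 30: heading 248 -> 278
  REPEAT 2 [
    -- iteration 1/2 --
    FD 8.5: (0.17,24.715) -> (1.353,16.298) [heading=278, draw]
    FD 11.2: (1.353,16.298) -> (2.912,5.207) [heading=278, draw]
    LT 120: heading 278 -> 38
    -- iteration 2/2 --
    FD 8.5: (2.912,5.207) -> (9.61,10.44) [heading=38, draw]
    FD 11.2: (9.61,10.44) -> (18.436,17.336) [heading=38, draw]
    LT 120: heading 38 -> 158
  ]
  -- iteration 3/4 --
  BK 13.9: (18.436,17.336) -> (31.324,12.129) [heading=158, draw]
  RT 30: heading 158 -> 128
  LT 30: heading 128 -> 158
  REPEAT 2 [
    -- iteration 1/2 --
    FD 8.5: (31.324,12.129) -> (23.443,15.313) [heading=158, draw]
    FD 11.2: (23.443,15.313) -> (13.058,19.508) [heading=158, draw]
    LT 120: heading 158 -> 278
    -- iteration 2/2 --
    FD 8.5: (13.058,19.508) -> (14.241,11.091) [heading=278, draw]
    FD 11.2: (14.241,11.091) -> (15.8,0) [heading=278, draw]
    LT 120: heading 278 -> 38
  ]
  -- iteration 4/4 --
  BK 13.9: (15.8,0) -> (4.847,-8.558) [heading=38, draw]
  RT 30: heading 38 -> 8
  LT 30: heading 8 -> 38
  REPEAT 2 [
    -- iteration 1/2 --
    FD 8.5: (4.847,-8.558) -> (11.545,-3.325) [heading=38, draw]
    FD 11.2: (11.545,-3.325) -> (20.37,3.571) [heading=38, draw]
    LT 120: heading 38 -> 158
    -- iteration 2/2 --
    FD 8.5: (20.37,3.571) -> (12.489,6.755) [heading=158, draw]
    FD 11.2: (12.489,6.755) -> (2.105,10.951) [heading=158, draw]
    LT 120: heading 158 -> 278
  ]
]
FD 2.2: (2.105,10.951) -> (2.411,8.772) [heading=278, draw]
LT 90: heading 278 -> 8
PU: pen up
Final: pos=(2.411,8.772), heading=8, 23 segment(s) drawn

Answer: 2.411 8.772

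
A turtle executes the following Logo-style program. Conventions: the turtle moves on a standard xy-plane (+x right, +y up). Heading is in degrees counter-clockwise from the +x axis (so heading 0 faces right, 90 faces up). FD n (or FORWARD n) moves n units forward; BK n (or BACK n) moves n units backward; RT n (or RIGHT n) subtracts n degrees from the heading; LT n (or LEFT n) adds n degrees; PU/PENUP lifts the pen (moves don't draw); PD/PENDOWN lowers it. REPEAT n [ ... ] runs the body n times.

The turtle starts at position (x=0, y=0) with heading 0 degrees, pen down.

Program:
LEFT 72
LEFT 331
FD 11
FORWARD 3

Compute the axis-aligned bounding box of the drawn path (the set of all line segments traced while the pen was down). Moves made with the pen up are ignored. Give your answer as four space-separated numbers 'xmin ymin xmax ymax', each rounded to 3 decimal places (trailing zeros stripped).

Answer: 0 0 10.239 9.548

Derivation:
Executing turtle program step by step:
Start: pos=(0,0), heading=0, pen down
LT 72: heading 0 -> 72
LT 331: heading 72 -> 43
FD 11: (0,0) -> (8.045,7.502) [heading=43, draw]
FD 3: (8.045,7.502) -> (10.239,9.548) [heading=43, draw]
Final: pos=(10.239,9.548), heading=43, 2 segment(s) drawn

Segment endpoints: x in {0, 8.045, 10.239}, y in {0, 7.502, 9.548}
xmin=0, ymin=0, xmax=10.239, ymax=9.548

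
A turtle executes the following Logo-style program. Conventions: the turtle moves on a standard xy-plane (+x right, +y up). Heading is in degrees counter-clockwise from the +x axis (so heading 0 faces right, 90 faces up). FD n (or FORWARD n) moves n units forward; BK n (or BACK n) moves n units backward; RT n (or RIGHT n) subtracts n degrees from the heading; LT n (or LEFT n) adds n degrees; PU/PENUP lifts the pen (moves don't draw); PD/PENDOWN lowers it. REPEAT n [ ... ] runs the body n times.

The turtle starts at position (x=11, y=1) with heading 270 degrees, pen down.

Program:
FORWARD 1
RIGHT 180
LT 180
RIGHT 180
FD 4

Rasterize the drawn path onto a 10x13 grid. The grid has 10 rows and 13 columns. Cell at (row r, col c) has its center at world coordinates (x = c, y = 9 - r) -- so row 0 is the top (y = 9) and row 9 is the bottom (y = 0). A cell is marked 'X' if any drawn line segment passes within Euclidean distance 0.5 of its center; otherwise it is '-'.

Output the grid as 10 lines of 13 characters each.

Segment 0: (11,1) -> (11,0)
Segment 1: (11,0) -> (11,4)

Answer: -------------
-------------
-------------
-------------
-------------
-----------X-
-----------X-
-----------X-
-----------X-
-----------X-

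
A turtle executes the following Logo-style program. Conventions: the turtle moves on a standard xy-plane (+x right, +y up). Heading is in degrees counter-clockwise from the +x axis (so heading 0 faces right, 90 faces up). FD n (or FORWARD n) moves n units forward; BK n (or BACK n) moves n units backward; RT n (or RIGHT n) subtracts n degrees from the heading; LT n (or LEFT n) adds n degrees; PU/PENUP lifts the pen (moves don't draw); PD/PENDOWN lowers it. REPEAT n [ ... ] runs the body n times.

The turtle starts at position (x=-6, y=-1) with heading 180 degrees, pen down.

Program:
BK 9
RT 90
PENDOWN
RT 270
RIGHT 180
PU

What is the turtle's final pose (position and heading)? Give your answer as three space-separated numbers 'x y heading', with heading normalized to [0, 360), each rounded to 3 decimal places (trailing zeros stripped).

Executing turtle program step by step:
Start: pos=(-6,-1), heading=180, pen down
BK 9: (-6,-1) -> (3,-1) [heading=180, draw]
RT 90: heading 180 -> 90
PD: pen down
RT 270: heading 90 -> 180
RT 180: heading 180 -> 0
PU: pen up
Final: pos=(3,-1), heading=0, 1 segment(s) drawn

Answer: 3 -1 0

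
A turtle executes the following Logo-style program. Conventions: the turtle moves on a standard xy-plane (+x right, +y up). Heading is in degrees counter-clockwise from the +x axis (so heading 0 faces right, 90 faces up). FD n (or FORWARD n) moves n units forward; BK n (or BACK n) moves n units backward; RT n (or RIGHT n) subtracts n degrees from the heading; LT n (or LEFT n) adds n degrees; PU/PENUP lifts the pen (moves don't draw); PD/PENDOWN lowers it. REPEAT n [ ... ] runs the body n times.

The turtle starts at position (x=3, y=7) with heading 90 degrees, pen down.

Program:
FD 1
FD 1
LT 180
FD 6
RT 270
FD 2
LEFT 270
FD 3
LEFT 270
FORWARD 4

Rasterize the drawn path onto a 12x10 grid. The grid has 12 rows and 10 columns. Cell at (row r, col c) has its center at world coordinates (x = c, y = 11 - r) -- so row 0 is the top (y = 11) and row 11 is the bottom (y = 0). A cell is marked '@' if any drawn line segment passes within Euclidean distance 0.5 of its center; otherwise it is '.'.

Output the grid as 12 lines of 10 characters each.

Answer: ..........
..........
...@......
...@......
...@......
...@......
...@......
...@......
...@@@....
.....@....
.....@....
.@@@@@....

Derivation:
Segment 0: (3,7) -> (3,8)
Segment 1: (3,8) -> (3,9)
Segment 2: (3,9) -> (3,3)
Segment 3: (3,3) -> (5,3)
Segment 4: (5,3) -> (5,0)
Segment 5: (5,0) -> (1,0)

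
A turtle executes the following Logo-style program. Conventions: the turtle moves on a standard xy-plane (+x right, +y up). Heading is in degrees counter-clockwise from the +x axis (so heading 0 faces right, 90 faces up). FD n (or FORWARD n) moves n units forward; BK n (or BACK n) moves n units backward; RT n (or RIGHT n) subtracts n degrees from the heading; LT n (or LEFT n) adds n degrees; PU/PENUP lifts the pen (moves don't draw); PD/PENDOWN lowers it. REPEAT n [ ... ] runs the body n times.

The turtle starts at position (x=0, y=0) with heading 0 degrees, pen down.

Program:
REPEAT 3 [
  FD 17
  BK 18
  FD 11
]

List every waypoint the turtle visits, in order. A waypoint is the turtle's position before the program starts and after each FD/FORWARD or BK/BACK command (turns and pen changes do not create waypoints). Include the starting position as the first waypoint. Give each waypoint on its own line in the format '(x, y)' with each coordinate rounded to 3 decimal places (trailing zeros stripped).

Executing turtle program step by step:
Start: pos=(0,0), heading=0, pen down
REPEAT 3 [
  -- iteration 1/3 --
  FD 17: (0,0) -> (17,0) [heading=0, draw]
  BK 18: (17,0) -> (-1,0) [heading=0, draw]
  FD 11: (-1,0) -> (10,0) [heading=0, draw]
  -- iteration 2/3 --
  FD 17: (10,0) -> (27,0) [heading=0, draw]
  BK 18: (27,0) -> (9,0) [heading=0, draw]
  FD 11: (9,0) -> (20,0) [heading=0, draw]
  -- iteration 3/3 --
  FD 17: (20,0) -> (37,0) [heading=0, draw]
  BK 18: (37,0) -> (19,0) [heading=0, draw]
  FD 11: (19,0) -> (30,0) [heading=0, draw]
]
Final: pos=(30,0), heading=0, 9 segment(s) drawn
Waypoints (10 total):
(0, 0)
(17, 0)
(-1, 0)
(10, 0)
(27, 0)
(9, 0)
(20, 0)
(37, 0)
(19, 0)
(30, 0)

Answer: (0, 0)
(17, 0)
(-1, 0)
(10, 0)
(27, 0)
(9, 0)
(20, 0)
(37, 0)
(19, 0)
(30, 0)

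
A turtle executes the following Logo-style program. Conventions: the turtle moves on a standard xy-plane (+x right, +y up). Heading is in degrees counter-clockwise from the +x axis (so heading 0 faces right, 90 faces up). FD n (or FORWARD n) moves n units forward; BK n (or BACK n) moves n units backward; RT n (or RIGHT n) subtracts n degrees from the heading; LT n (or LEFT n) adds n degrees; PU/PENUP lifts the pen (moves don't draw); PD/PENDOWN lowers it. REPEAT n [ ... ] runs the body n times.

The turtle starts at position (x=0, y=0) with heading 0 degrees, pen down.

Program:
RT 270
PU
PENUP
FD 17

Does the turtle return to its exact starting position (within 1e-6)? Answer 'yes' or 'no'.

Executing turtle program step by step:
Start: pos=(0,0), heading=0, pen down
RT 270: heading 0 -> 90
PU: pen up
PU: pen up
FD 17: (0,0) -> (0,17) [heading=90, move]
Final: pos=(0,17), heading=90, 0 segment(s) drawn

Start position: (0, 0)
Final position: (0, 17)
Distance = 17; >= 1e-6 -> NOT closed

Answer: no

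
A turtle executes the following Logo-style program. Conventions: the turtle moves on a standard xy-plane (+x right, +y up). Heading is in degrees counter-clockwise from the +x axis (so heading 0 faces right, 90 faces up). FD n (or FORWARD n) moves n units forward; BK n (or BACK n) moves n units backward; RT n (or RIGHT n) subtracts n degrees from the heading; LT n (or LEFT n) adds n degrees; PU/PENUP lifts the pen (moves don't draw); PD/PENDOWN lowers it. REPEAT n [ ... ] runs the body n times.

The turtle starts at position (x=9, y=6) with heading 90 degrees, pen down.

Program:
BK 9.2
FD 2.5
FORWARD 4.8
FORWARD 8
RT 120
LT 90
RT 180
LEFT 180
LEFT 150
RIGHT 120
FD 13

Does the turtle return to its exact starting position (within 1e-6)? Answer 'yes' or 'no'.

Executing turtle program step by step:
Start: pos=(9,6), heading=90, pen down
BK 9.2: (9,6) -> (9,-3.2) [heading=90, draw]
FD 2.5: (9,-3.2) -> (9,-0.7) [heading=90, draw]
FD 4.8: (9,-0.7) -> (9,4.1) [heading=90, draw]
FD 8: (9,4.1) -> (9,12.1) [heading=90, draw]
RT 120: heading 90 -> 330
LT 90: heading 330 -> 60
RT 180: heading 60 -> 240
LT 180: heading 240 -> 60
LT 150: heading 60 -> 210
RT 120: heading 210 -> 90
FD 13: (9,12.1) -> (9,25.1) [heading=90, draw]
Final: pos=(9,25.1), heading=90, 5 segment(s) drawn

Start position: (9, 6)
Final position: (9, 25.1)
Distance = 19.1; >= 1e-6 -> NOT closed

Answer: no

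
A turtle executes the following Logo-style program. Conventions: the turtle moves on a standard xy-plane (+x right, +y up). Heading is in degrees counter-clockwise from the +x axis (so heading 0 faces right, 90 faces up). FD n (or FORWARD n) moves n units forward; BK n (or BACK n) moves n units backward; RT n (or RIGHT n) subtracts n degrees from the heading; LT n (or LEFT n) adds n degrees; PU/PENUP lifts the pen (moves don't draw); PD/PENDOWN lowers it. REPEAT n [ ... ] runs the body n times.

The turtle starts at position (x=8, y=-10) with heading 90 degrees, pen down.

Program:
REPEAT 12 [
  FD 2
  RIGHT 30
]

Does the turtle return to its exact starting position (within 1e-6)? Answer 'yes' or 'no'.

Answer: yes

Derivation:
Executing turtle program step by step:
Start: pos=(8,-10), heading=90, pen down
REPEAT 12 [
  -- iteration 1/12 --
  FD 2: (8,-10) -> (8,-8) [heading=90, draw]
  RT 30: heading 90 -> 60
  -- iteration 2/12 --
  FD 2: (8,-8) -> (9,-6.268) [heading=60, draw]
  RT 30: heading 60 -> 30
  -- iteration 3/12 --
  FD 2: (9,-6.268) -> (10.732,-5.268) [heading=30, draw]
  RT 30: heading 30 -> 0
  -- iteration 4/12 --
  FD 2: (10.732,-5.268) -> (12.732,-5.268) [heading=0, draw]
  RT 30: heading 0 -> 330
  -- iteration 5/12 --
  FD 2: (12.732,-5.268) -> (14.464,-6.268) [heading=330, draw]
  RT 30: heading 330 -> 300
  -- iteration 6/12 --
  FD 2: (14.464,-6.268) -> (15.464,-8) [heading=300, draw]
  RT 30: heading 300 -> 270
  -- iteration 7/12 --
  FD 2: (15.464,-8) -> (15.464,-10) [heading=270, draw]
  RT 30: heading 270 -> 240
  -- iteration 8/12 --
  FD 2: (15.464,-10) -> (14.464,-11.732) [heading=240, draw]
  RT 30: heading 240 -> 210
  -- iteration 9/12 --
  FD 2: (14.464,-11.732) -> (12.732,-12.732) [heading=210, draw]
  RT 30: heading 210 -> 180
  -- iteration 10/12 --
  FD 2: (12.732,-12.732) -> (10.732,-12.732) [heading=180, draw]
  RT 30: heading 180 -> 150
  -- iteration 11/12 --
  FD 2: (10.732,-12.732) -> (9,-11.732) [heading=150, draw]
  RT 30: heading 150 -> 120
  -- iteration 12/12 --
  FD 2: (9,-11.732) -> (8,-10) [heading=120, draw]
  RT 30: heading 120 -> 90
]
Final: pos=(8,-10), heading=90, 12 segment(s) drawn

Start position: (8, -10)
Final position: (8, -10)
Distance = 0; < 1e-6 -> CLOSED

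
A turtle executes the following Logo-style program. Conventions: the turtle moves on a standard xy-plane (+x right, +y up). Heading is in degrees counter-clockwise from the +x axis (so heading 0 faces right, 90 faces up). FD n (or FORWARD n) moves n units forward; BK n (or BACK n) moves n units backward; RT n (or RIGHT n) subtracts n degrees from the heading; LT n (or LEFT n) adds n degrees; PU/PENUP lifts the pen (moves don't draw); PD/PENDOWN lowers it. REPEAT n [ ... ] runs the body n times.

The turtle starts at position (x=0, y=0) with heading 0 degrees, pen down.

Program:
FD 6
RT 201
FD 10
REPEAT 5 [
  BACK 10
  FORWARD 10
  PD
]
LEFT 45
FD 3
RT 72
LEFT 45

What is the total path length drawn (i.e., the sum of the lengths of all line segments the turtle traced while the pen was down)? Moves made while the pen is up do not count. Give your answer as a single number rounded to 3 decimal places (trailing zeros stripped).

Executing turtle program step by step:
Start: pos=(0,0), heading=0, pen down
FD 6: (0,0) -> (6,0) [heading=0, draw]
RT 201: heading 0 -> 159
FD 10: (6,0) -> (-3.336,3.584) [heading=159, draw]
REPEAT 5 [
  -- iteration 1/5 --
  BK 10: (-3.336,3.584) -> (6,0) [heading=159, draw]
  FD 10: (6,0) -> (-3.336,3.584) [heading=159, draw]
  PD: pen down
  -- iteration 2/5 --
  BK 10: (-3.336,3.584) -> (6,0) [heading=159, draw]
  FD 10: (6,0) -> (-3.336,3.584) [heading=159, draw]
  PD: pen down
  -- iteration 3/5 --
  BK 10: (-3.336,3.584) -> (6,0) [heading=159, draw]
  FD 10: (6,0) -> (-3.336,3.584) [heading=159, draw]
  PD: pen down
  -- iteration 4/5 --
  BK 10: (-3.336,3.584) -> (6,0) [heading=159, draw]
  FD 10: (6,0) -> (-3.336,3.584) [heading=159, draw]
  PD: pen down
  -- iteration 5/5 --
  BK 10: (-3.336,3.584) -> (6,0) [heading=159, draw]
  FD 10: (6,0) -> (-3.336,3.584) [heading=159, draw]
  PD: pen down
]
LT 45: heading 159 -> 204
FD 3: (-3.336,3.584) -> (-6.076,2.363) [heading=204, draw]
RT 72: heading 204 -> 132
LT 45: heading 132 -> 177
Final: pos=(-6.076,2.363), heading=177, 13 segment(s) drawn

Segment lengths:
  seg 1: (0,0) -> (6,0), length = 6
  seg 2: (6,0) -> (-3.336,3.584), length = 10
  seg 3: (-3.336,3.584) -> (6,0), length = 10
  seg 4: (6,0) -> (-3.336,3.584), length = 10
  seg 5: (-3.336,3.584) -> (6,0), length = 10
  seg 6: (6,0) -> (-3.336,3.584), length = 10
  seg 7: (-3.336,3.584) -> (6,0), length = 10
  seg 8: (6,0) -> (-3.336,3.584), length = 10
  seg 9: (-3.336,3.584) -> (6,0), length = 10
  seg 10: (6,0) -> (-3.336,3.584), length = 10
  seg 11: (-3.336,3.584) -> (6,0), length = 10
  seg 12: (6,0) -> (-3.336,3.584), length = 10
  seg 13: (-3.336,3.584) -> (-6.076,2.363), length = 3
Total = 119

Answer: 119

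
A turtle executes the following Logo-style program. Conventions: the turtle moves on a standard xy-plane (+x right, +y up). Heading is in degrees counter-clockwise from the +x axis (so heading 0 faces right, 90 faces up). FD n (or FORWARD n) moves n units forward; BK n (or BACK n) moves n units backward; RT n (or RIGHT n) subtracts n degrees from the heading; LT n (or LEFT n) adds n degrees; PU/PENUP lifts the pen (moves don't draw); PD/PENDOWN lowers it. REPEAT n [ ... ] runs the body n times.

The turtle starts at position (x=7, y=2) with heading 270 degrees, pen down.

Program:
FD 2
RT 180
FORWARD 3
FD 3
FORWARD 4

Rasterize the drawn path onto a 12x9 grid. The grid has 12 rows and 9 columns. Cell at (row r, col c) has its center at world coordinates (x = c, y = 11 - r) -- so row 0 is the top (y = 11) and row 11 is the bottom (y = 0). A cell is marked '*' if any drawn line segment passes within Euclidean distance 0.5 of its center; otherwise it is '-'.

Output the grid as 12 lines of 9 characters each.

Answer: ---------
-------*-
-------*-
-------*-
-------*-
-------*-
-------*-
-------*-
-------*-
-------*-
-------*-
-------*-

Derivation:
Segment 0: (7,2) -> (7,0)
Segment 1: (7,0) -> (7,3)
Segment 2: (7,3) -> (7,6)
Segment 3: (7,6) -> (7,10)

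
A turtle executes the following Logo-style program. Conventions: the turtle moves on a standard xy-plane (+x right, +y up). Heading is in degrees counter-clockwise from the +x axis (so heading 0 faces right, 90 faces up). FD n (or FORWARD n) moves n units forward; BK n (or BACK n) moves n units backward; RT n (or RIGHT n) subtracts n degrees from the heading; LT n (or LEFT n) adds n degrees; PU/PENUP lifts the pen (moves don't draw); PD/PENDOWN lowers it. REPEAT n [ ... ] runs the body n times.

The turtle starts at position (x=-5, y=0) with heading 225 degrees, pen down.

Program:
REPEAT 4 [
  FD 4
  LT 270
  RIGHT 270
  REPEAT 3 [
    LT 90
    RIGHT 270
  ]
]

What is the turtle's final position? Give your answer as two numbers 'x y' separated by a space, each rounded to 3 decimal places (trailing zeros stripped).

Answer: -5 0

Derivation:
Executing turtle program step by step:
Start: pos=(-5,0), heading=225, pen down
REPEAT 4 [
  -- iteration 1/4 --
  FD 4: (-5,0) -> (-7.828,-2.828) [heading=225, draw]
  LT 270: heading 225 -> 135
  RT 270: heading 135 -> 225
  REPEAT 3 [
    -- iteration 1/3 --
    LT 90: heading 225 -> 315
    RT 270: heading 315 -> 45
    -- iteration 2/3 --
    LT 90: heading 45 -> 135
    RT 270: heading 135 -> 225
    -- iteration 3/3 --
    LT 90: heading 225 -> 315
    RT 270: heading 315 -> 45
  ]
  -- iteration 2/4 --
  FD 4: (-7.828,-2.828) -> (-5,0) [heading=45, draw]
  LT 270: heading 45 -> 315
  RT 270: heading 315 -> 45
  REPEAT 3 [
    -- iteration 1/3 --
    LT 90: heading 45 -> 135
    RT 270: heading 135 -> 225
    -- iteration 2/3 --
    LT 90: heading 225 -> 315
    RT 270: heading 315 -> 45
    -- iteration 3/3 --
    LT 90: heading 45 -> 135
    RT 270: heading 135 -> 225
  ]
  -- iteration 3/4 --
  FD 4: (-5,0) -> (-7.828,-2.828) [heading=225, draw]
  LT 270: heading 225 -> 135
  RT 270: heading 135 -> 225
  REPEAT 3 [
    -- iteration 1/3 --
    LT 90: heading 225 -> 315
    RT 270: heading 315 -> 45
    -- iteration 2/3 --
    LT 90: heading 45 -> 135
    RT 270: heading 135 -> 225
    -- iteration 3/3 --
    LT 90: heading 225 -> 315
    RT 270: heading 315 -> 45
  ]
  -- iteration 4/4 --
  FD 4: (-7.828,-2.828) -> (-5,0) [heading=45, draw]
  LT 270: heading 45 -> 315
  RT 270: heading 315 -> 45
  REPEAT 3 [
    -- iteration 1/3 --
    LT 90: heading 45 -> 135
    RT 270: heading 135 -> 225
    -- iteration 2/3 --
    LT 90: heading 225 -> 315
    RT 270: heading 315 -> 45
    -- iteration 3/3 --
    LT 90: heading 45 -> 135
    RT 270: heading 135 -> 225
  ]
]
Final: pos=(-5,0), heading=225, 4 segment(s) drawn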